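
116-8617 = - 8501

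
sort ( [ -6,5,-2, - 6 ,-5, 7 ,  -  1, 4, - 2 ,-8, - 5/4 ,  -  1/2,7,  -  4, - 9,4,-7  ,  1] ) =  [-9,-8,-7,-6,-6,-5,- 4 ,-2, - 2,-5/4, - 1,-1/2, 1,  4 , 4,5,7, 7 ]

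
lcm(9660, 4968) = 173880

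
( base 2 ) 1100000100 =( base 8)1404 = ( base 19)22C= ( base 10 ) 772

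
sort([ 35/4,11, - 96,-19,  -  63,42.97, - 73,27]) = [ - 96, - 73, - 63, - 19, 35/4, 11, 27,42.97] 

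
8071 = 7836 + 235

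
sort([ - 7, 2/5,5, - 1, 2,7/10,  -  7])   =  [ - 7 , - 7, - 1,  2/5, 7/10,2,5] 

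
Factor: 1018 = 2^1*509^1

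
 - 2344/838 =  - 1172/419=- 2.80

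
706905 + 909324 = 1616229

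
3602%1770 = 62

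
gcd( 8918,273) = 91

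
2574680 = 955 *2696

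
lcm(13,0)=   0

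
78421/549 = 142 + 463/549 = 142.84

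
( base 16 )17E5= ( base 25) 9jh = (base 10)6117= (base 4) 1133211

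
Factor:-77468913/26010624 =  - 2^(-10 ) * 3^2*8467^(-1)*2869219^1=- 25822971/8670208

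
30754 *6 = 184524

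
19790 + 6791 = 26581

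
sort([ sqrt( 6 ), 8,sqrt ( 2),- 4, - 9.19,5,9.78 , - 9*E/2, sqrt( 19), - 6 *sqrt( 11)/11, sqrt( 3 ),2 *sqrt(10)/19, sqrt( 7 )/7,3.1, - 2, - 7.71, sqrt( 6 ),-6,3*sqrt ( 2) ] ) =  [ - 9*E/2,- 9.19,-7.71, - 6,-4,  -  2,-6 * sqrt(11 )/11,  2 *sqrt( 10)/19,sqrt( 7)/7,sqrt(2),sqrt(3 ),sqrt ( 6 ),sqrt( 6),3.1,3*sqrt( 2),sqrt( 19 ),5,8,9.78 ]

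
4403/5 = 880 + 3/5 = 880.60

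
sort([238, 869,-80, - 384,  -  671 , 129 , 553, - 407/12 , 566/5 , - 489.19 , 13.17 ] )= [ - 671 , - 489.19,-384, - 80 ,  -  407/12 , 13.17 , 566/5,129,238 , 553,869]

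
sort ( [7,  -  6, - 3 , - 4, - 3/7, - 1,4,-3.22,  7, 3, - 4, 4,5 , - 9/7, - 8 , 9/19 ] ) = [ - 8, - 6, - 4,-4 , - 3.22,-3 , - 9/7,-1, - 3/7,9/19,3, 4,4,5,7,7 ]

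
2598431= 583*4457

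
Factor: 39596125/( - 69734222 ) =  - 2^( - 1 )*5^3*4457^ ( - 1)*7823^(-1 )*316769^1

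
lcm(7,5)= 35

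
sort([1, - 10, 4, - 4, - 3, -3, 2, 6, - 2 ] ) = [ - 10, - 4, - 3,-3,-2, 1, 2, 4, 6] 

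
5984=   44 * 136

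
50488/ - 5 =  -50488/5 = -  10097.60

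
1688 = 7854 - 6166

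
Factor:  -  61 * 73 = -61^1*73^1 =- 4453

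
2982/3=994 = 994.00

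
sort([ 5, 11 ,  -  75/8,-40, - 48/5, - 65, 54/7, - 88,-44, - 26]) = [ - 88, - 65, - 44, - 40, - 26, - 48/5, - 75/8, 5, 54/7,11 ]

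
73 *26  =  1898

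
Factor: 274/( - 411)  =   - 2/3 = - 2^1*3^ ( - 1 ) 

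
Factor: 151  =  151^1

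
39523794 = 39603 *998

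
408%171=66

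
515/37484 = 515/37484 = 0.01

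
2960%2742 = 218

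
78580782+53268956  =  131849738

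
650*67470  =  43855500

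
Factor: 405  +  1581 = 1986 = 2^1*3^1*331^1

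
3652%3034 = 618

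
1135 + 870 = 2005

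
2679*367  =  983193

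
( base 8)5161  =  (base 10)2673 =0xA71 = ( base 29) 355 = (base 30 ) 2T3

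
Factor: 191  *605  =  115555=5^1*11^2 * 191^1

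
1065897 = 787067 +278830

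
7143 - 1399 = 5744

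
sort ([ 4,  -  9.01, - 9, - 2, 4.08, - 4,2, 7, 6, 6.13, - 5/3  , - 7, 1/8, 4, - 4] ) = [-9.01,-9, - 7, - 4, - 4, - 2,- 5/3 , 1/8,2 , 4,4, 4.08,6, 6.13, 7 ] 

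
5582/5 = 1116  +  2/5 = 1116.40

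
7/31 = 7/31 =0.23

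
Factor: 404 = 2^2*101^1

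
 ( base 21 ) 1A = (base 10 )31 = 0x1f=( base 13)25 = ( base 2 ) 11111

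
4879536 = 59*82704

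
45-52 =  - 7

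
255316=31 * 8236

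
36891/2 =36891/2 =18445.50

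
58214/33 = 1764 + 2/33 = 1764.06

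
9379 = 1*9379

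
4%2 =0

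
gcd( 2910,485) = 485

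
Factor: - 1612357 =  - 991^1*1627^1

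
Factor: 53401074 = 2^1 * 3^1*8900179^1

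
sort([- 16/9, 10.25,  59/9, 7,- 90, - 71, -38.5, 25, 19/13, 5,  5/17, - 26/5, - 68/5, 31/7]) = [ - 90 ,- 71, - 38.5, - 68/5 , - 26/5,-16/9 , 5/17, 19/13,31/7,5,  59/9, 7,10.25, 25]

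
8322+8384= 16706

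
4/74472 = 1/18618  =  0.00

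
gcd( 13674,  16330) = 2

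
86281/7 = 86281/7 = 12325.86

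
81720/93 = 27240/31 = 878.71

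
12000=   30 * 400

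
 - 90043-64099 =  - 154142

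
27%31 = 27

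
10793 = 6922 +3871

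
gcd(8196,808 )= 4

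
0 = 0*337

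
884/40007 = 884/40007  =  0.02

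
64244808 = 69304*927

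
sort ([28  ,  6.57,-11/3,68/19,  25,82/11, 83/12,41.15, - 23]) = [ - 23, - 11/3, 68/19,6.57, 83/12, 82/11, 25 , 28,41.15] 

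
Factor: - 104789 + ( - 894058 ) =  - 3^2 * 29^1*43^1*89^1  =  -998847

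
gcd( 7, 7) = 7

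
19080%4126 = 2576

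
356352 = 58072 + 298280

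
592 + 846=1438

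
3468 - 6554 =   -  3086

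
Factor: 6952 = 2^3*11^1 * 79^1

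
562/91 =562/91 = 6.18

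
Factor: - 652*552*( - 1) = 2^5*3^1 * 23^1*163^1 = 359904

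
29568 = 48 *616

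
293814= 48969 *6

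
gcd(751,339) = 1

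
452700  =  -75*( - 6036)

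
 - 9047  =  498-9545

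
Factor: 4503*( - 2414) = -10870242 = - 2^1*3^1*17^1*19^1*71^1 * 79^1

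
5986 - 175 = 5811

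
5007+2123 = 7130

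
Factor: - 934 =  - 2^1*467^1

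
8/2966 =4/1483= 0.00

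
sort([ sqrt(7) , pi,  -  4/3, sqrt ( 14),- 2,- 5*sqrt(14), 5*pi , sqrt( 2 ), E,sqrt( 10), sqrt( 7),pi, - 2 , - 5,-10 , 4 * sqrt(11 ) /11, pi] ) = [ - 5*sqrt ( 14 )  , - 10,  -  5,  -  2, -2,  -  4/3,4*sqrt(11)/11,sqrt( 2),sqrt(7), sqrt(7) , E,pi,pi, pi, sqrt( 10 ), sqrt(14 ), 5*pi]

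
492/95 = 492/95  =  5.18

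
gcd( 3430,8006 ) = 2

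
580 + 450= 1030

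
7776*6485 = 50427360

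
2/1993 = 2/1993 = 0.00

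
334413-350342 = -15929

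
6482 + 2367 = 8849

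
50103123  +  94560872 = 144663995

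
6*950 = 5700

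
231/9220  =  231/9220 = 0.03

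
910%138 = 82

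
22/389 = 22/389 = 0.06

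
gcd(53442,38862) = 18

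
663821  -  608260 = 55561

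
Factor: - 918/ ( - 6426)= 7^(-1 ) = 1/7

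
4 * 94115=376460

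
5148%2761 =2387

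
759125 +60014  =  819139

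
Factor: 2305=5^1 * 461^1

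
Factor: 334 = 2^1 * 167^1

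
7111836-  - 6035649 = 13147485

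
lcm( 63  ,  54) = 378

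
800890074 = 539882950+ 261007124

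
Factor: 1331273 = 19^1*70067^1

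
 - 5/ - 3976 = 5/3976 = 0.00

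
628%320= 308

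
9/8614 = 9/8614  =  0.00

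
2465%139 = 102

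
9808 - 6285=3523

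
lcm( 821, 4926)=4926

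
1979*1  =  1979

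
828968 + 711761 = 1540729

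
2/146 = 1/73=0.01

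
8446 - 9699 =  - 1253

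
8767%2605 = 952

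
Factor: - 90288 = -2^4*3^3*11^1*19^1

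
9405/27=348 + 1/3 = 348.33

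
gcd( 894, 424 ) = 2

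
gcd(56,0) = 56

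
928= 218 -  - 710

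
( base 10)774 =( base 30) PO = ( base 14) 3d4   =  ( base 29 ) QK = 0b1100000110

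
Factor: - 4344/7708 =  - 2^1*3^1* 41^( - 1 )*47^(-1 ) * 181^1= - 1086/1927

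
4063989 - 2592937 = 1471052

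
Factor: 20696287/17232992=2^( - 5) * 7^( - 1)*43^1*71^1*107^( - 1 )*719^ ( - 1 )*6779^1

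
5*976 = 4880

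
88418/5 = 17683+3/5 = 17683.60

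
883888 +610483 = 1494371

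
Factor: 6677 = 11^1*607^1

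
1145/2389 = 1145/2389 = 0.48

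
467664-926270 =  - 458606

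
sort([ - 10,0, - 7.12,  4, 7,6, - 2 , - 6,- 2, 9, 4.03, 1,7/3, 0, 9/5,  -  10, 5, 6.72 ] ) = [ - 10, - 10, - 7.12,-6, - 2, - 2,0, 0 , 1,9/5,  7/3, 4,4.03,5, 6, 6.72, 7, 9] 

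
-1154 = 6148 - 7302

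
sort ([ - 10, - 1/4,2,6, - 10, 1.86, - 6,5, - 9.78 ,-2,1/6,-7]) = [ - 10, - 10, - 9.78, - 7, - 6, - 2, - 1/4 , 1/6,1.86,  2 , 5,6] 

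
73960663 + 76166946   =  150127609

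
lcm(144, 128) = 1152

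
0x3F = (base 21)30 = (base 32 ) 1v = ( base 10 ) 63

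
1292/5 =258 + 2/5  =  258.40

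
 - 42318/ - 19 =42318/19  =  2227.26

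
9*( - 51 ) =-459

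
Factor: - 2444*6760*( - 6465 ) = 2^5*3^1 * 5^2*13^3*47^1*431^1 = 106811109600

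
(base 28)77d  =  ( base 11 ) 430a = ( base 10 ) 5697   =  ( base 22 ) bgl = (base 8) 13101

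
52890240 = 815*64896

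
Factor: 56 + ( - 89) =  - 3^1*11^1 = - 33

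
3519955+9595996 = 13115951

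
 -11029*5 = -55145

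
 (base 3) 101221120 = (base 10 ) 7980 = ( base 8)17454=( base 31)89d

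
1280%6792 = 1280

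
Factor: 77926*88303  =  2^1*47^1* 227^1*389^1*829^1= 6881099578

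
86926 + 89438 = 176364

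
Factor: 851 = 23^1*37^1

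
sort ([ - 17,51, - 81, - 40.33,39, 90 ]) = [-81, - 40.33, - 17,39,51,90] 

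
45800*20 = 916000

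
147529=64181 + 83348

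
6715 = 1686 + 5029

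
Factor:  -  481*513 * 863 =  - 212947839 = - 3^3*13^1 * 19^1*37^1 * 863^1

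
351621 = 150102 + 201519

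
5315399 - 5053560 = 261839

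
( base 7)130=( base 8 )106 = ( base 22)34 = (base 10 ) 70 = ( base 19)3d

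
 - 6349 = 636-6985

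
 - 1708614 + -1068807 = - 2777421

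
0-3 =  - 3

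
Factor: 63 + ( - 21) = 42 = 2^1*3^1*7^1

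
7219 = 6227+992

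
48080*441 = 21203280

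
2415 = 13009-10594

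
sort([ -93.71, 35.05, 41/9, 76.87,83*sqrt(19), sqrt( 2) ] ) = [ - 93.71, sqrt(2),41/9, 35.05,76.87,  83 * sqrt( 19)] 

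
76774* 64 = 4913536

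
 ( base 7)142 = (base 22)3D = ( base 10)79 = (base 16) 4F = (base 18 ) 47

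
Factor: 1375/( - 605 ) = -5^2 * 11^( - 1) =- 25/11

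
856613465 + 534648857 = 1391262322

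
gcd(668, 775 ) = 1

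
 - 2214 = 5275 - 7489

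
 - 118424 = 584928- 703352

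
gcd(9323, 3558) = 1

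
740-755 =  - 15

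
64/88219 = 64/88219 = 0.00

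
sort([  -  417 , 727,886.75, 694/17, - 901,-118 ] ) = [ - 901,-417,-118,  694/17,  727, 886.75]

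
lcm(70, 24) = 840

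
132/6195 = 44/2065 = 0.02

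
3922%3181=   741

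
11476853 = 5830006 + 5646847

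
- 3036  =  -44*69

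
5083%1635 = 178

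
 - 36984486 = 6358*( - 5817)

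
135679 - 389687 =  - 254008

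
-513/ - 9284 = 513/9284=0.06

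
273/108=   91/36  =  2.53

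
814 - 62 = 752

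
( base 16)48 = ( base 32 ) 28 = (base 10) 72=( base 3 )2200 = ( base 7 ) 132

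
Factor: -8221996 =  - 2^2*53^1*38783^1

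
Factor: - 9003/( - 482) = 2^( - 1)*3^1*241^( -1)* 3001^1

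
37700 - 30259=7441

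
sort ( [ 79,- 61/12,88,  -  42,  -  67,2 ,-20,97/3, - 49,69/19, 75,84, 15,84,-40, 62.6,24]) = [-67, - 49,-42, - 40,-20, - 61/12,2,69/19, 15, 24,97/3,62.6, 75, 79 , 84,84 , 88]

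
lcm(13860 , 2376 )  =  83160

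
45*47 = 2115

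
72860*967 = 70455620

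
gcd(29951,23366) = 1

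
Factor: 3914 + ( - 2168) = 1746 = 2^1*3^2*97^1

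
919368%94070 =72738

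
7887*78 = 615186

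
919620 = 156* 5895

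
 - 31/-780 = 31/780 = 0.04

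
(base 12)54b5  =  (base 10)9353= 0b10010010001001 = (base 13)4346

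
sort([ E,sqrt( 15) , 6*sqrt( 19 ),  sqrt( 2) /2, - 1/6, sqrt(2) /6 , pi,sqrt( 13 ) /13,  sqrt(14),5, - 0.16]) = [ - 1/6, - 0.16,sqrt( 2 ) /6, sqrt(13)/13,sqrt (2 ) /2,E,pi,sqrt(14), sqrt( 15),5,6*sqrt( 19) ]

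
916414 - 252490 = 663924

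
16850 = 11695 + 5155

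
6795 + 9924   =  16719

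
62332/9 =62332/9 =6925.78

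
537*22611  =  12142107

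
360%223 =137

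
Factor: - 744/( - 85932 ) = 2^1*3^(- 1) * 7^( - 1 )*11^(-1)=2/231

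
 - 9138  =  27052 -36190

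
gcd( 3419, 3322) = 1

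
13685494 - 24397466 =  - 10711972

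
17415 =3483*5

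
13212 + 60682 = 73894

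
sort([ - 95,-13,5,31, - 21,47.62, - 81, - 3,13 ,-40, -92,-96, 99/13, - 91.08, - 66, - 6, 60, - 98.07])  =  [-98.07, - 96, - 95, - 92 ,-91.08,-81 , - 66,-40, -21,-13, -6, - 3, 5 , 99/13  ,  13,31,47.62, 60 ]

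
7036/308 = 22 + 65/77 = 22.84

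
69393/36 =1927+7/12  =  1927.58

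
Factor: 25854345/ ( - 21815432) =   -  2^(-3)*3^2*5^1*11^1 * 19^1 * 1181^( - 1)*2309^( - 1)*2749^1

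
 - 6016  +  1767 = - 4249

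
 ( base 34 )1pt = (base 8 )3763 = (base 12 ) 1217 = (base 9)2711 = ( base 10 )2035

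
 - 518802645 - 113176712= - 631979357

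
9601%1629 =1456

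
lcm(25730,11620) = 360220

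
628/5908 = 157/1477 = 0.11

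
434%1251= 434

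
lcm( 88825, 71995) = 6839525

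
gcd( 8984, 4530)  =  2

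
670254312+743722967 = 1413977279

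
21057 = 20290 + 767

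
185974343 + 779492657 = 965467000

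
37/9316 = 37/9316 = 0.00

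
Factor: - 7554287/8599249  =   - 13^1*67^(-1)*128347^( - 1 )*581099^1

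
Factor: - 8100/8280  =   - 45/46= - 2^ ( - 1)*3^2*5^1*23^( - 1) 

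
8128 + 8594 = 16722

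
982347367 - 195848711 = 786498656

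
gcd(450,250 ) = 50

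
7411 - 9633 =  - 2222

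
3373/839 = 3373/839 = 4.02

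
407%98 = 15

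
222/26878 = 111/13439=0.01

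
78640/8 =9830 =9830.00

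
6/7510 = 3/3755= 0.00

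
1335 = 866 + 469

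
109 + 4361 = 4470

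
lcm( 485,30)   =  2910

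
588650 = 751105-162455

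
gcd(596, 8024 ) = 4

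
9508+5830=15338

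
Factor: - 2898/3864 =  - 2^ ( - 2 )*3^1 = - 3/4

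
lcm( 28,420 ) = 420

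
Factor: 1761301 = 1761301^1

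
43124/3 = 14374 + 2/3 = 14374.67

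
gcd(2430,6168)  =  6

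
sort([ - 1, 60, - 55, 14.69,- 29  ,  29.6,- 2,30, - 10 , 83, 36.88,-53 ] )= [-55,  -  53, - 29,  -  10,  -  2,  -  1,14.69,29.6, 30, 36.88, 60, 83] 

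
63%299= 63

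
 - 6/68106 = -1/11351 =-0.00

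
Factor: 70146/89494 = 3^4*29^( - 1)*433^1*1543^( - 1)  =  35073/44747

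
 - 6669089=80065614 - 86734703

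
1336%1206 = 130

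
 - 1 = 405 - 406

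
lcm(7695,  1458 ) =138510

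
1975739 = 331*5969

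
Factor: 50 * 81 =4050 = 2^1*3^4 *5^2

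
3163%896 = 475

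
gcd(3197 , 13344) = 139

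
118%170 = 118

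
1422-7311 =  - 5889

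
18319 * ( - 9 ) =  - 164871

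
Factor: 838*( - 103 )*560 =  -48335840 = - 2^5*5^1*7^1 * 103^1*419^1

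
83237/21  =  11891/3 = 3963.67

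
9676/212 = 2419/53 = 45.64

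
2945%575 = 70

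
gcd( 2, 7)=1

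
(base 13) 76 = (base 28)3D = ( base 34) 2T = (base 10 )97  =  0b1100001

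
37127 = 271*137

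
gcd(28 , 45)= 1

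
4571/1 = 4571 = 4571.00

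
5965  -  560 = 5405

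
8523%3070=2383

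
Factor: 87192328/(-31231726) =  - 2^2 * 29^1*233^1*1613^1*15615863^ ( - 1) = - 43596164/15615863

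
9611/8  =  1201+ 3/8= 1201.38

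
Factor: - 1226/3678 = -1/3 = - 3^( - 1)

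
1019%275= 194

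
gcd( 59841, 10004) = 61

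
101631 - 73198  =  28433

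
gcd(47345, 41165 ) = 5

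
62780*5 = 313900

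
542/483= 1 + 59/483 = 1.12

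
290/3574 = 145/1787=0.08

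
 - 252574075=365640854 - 618214929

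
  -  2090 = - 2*1045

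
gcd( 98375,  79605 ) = 5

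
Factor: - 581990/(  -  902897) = 2^1*5^1*557^( - 1 )*1621^( - 1 ) * 58199^1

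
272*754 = 205088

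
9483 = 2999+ 6484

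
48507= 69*703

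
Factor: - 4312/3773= - 2^3*7^(  -  1 )= -8/7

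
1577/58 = 1577/58 = 27.19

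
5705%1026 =575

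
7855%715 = 705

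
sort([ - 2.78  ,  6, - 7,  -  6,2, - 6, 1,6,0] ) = [ - 7, - 6, - 6,-2.78,0, 1 , 2, 6, 6]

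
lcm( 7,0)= 0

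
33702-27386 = 6316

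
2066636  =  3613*572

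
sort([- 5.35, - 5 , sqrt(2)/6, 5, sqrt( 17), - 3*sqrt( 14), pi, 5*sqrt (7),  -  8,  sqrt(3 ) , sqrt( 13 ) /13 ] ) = [ - 3*sqrt(14 ), - 8,-5.35 , - 5 , sqrt(2 ) /6, sqrt(13)/13, sqrt( 3), pi,sqrt( 17 ), 5,5*sqrt(7)] 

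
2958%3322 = 2958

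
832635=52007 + 780628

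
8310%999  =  318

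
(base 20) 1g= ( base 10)36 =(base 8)44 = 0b100100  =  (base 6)100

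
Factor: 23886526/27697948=11943263/13848974 = 2^(  -  1)*1399^1*8537^1*6924487^(  -  1 ) 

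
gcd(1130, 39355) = 5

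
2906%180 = 26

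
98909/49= 2018 + 27/49 = 2018.55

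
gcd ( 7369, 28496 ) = 1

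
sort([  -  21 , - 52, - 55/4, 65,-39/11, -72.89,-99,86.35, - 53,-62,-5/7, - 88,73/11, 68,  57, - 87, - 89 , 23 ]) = [ - 99,-89, - 88, - 87,-72.89, - 62,-53 , - 52, -21, - 55/4, - 39/11, - 5/7,73/11, 23, 57,65,  68 , 86.35]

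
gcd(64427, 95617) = 1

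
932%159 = 137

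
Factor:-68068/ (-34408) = 2^( - 1)*7^1*13^1*23^ (  -  1) = 91/46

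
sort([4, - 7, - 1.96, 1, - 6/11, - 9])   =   [ - 9, - 7, - 1.96, - 6/11,  1, 4] 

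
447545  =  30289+417256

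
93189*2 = 186378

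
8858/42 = 210+ 19/21 = 210.90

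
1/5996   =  1/5996 = 0.00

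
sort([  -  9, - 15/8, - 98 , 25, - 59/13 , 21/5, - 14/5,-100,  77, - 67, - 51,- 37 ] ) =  [ - 100, - 98, - 67,-51, - 37,-9,-59/13,-14/5, - 15/8,21/5, 25 , 77]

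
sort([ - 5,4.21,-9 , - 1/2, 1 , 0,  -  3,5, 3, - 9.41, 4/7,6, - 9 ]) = [ - 9.41, - 9, - 9, - 5, -3 , - 1/2,  0,4/7,  1, 3, 4.21 , 5,6] 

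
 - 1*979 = -979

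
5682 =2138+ 3544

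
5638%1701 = 535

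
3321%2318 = 1003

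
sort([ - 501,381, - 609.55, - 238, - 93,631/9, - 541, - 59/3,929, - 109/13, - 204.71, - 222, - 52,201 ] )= [ - 609.55, -541, - 501 , - 238,  -  222,-204.71, -93, - 52, - 59/3, - 109/13,631/9 , 201, 381,929 ]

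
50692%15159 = 5215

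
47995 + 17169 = 65164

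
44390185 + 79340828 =123731013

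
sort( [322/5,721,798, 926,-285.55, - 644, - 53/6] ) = [ - 644, - 285.55, - 53/6, 322/5, 721,798,926]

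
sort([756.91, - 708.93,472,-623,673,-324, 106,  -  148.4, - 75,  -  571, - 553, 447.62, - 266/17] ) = [ - 708.93,-623, - 571, - 553, - 324,-148.4,-75,-266/17,106,447.62, 472,673,756.91 ] 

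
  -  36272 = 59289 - 95561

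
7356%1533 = 1224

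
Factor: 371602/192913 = 418/217= 2^1*7^( -1 ) * 11^1*19^1*31^(-1) 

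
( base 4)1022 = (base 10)74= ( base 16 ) 4A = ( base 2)1001010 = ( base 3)2202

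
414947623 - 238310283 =176637340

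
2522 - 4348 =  - 1826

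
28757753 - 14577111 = 14180642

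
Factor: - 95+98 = 3^1 =3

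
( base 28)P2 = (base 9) 860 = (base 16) 2BE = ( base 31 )MK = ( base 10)702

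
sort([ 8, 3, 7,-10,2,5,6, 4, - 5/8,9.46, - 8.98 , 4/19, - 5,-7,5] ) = [ -10, - 8.98, - 7 , - 5,-5/8 , 4/19,  2,3, 4, 5, 5, 6, 7,  8,9.46] 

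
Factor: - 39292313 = - 39292313^1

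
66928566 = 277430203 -210501637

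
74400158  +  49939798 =124339956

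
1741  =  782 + 959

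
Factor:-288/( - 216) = 4/3 = 2^2*3^( - 1 )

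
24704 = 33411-8707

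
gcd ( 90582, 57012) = 6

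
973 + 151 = 1124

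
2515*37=93055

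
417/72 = 5 + 19/24 = 5.79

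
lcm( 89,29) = 2581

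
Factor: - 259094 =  - 2^1*11^1 * 11777^1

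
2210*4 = 8840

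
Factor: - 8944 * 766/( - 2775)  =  2^5*3^( - 1)* 5^( - 2) * 13^1*37^( - 1) * 43^1 * 383^1 = 6851104/2775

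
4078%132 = 118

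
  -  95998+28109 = - 67889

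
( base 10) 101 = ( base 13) 7a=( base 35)2V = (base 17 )5g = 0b1100101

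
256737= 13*19749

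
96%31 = 3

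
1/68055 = 1/68055 =0.00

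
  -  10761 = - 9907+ - 854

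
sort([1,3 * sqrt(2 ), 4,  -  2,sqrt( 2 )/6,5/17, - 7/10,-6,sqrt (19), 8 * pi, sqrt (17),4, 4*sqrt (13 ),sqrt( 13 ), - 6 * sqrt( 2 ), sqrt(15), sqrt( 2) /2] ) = [  -  6*sqrt ( 2 ),  -  6 , - 2, - 7/10, sqrt( 2) /6, 5/17, sqrt( 2)/2,  1,sqrt( 13),sqrt( 15), 4,4, sqrt(17) , 3*sqrt(2 ),sqrt( 19),4* sqrt (13),8*pi] 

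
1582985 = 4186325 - 2603340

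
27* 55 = 1485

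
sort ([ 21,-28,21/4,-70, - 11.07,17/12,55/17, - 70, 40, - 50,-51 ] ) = [ - 70, - 70, - 51, - 50, - 28, - 11.07,17/12,55/17,21/4,21, 40]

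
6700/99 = 6700/99 = 67.68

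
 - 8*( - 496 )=3968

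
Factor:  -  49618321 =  - 31^1*463^1*3457^1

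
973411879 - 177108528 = 796303351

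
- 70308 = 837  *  ( - 84)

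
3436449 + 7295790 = 10732239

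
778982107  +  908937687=1687919794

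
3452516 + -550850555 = -547398039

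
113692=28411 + 85281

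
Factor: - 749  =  -7^1 *107^1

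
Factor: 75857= 31^1*2447^1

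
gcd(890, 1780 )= 890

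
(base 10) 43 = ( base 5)133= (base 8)53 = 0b101011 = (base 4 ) 223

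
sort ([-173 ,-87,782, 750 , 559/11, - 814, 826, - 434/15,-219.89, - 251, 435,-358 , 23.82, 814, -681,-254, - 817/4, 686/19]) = [ - 814 ,- 681, - 358,-254,-251, - 219.89,-817/4, - 173,-87, - 434/15, 23.82, 686/19, 559/11, 435,  750, 782, 814,  826 ] 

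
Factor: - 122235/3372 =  - 2^( - 2)*5^1* 29^1 = - 145/4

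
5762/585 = 5762/585 = 9.85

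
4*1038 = 4152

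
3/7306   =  3/7306= 0.00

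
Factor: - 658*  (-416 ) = 2^6*7^1*13^1*47^1= 273728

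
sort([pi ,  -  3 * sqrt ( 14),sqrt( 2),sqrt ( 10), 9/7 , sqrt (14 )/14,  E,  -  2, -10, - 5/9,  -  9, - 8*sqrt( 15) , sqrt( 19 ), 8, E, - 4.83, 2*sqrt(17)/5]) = [ - 8*sqrt( 15 ), -3*sqrt( 14 ), - 10, - 9, - 4.83, - 2, - 5/9 , sqrt( 14)/14, 9/7,sqrt(  2),2*sqrt( 17 ) /5,E,  E,pi , sqrt( 10 ), sqrt(19 ),8]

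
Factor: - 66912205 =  - 5^1*19^1*41^2 * 419^1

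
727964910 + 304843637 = 1032808547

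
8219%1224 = 875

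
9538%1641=1333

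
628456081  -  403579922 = 224876159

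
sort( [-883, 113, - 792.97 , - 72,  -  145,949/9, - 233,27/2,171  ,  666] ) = [ - 883, - 792.97 , - 233, - 145, - 72, 27/2, 949/9 , 113,171, 666]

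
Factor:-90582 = - 2^1 * 3^1*31^1*487^1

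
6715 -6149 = 566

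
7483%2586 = 2311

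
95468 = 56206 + 39262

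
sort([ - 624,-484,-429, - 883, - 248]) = [  -  883,-624 ,-484, - 429,-248 ] 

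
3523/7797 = 3523/7797 = 0.45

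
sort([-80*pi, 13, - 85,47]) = [ - 80*pi, - 85,13,47]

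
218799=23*9513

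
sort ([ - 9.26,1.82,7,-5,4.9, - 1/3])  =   [ - 9.26, - 5, - 1/3, 1.82,4.9,7 ]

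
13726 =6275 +7451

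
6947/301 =23 + 24/301 = 23.08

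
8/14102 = 4/7051 = 0.00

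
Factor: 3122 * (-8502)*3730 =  - 2^3*3^1*5^1*7^1*13^1*109^1*223^1*373^1 =-99006300120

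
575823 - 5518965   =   - 4943142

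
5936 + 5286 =11222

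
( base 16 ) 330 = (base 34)o0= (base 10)816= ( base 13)4aa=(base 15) 396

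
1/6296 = 1/6296= 0.00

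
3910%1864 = 182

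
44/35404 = 11/8851  =  0.00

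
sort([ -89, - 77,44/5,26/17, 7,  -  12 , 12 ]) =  [ - 89 , - 77, - 12 , 26/17 , 7, 44/5,12 ] 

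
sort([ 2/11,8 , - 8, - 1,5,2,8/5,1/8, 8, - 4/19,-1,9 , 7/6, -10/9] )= [  -  8 , - 10/9,-1,- 1,  -  4/19, 1/8, 2/11 , 7/6, 8/5,2,5,8, 8, 9] 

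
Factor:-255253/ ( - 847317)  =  3^ ( - 1 )*255253^1*282439^( - 1 ) 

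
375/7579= 375/7579 =0.05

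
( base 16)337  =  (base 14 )42B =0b1100110111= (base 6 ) 3451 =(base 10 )823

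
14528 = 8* 1816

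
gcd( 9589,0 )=9589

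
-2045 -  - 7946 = 5901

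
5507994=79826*69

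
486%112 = 38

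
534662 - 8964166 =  - 8429504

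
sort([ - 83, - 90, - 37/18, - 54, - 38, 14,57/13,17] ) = [ - 90, - 83, - 54, - 38,-37/18,57/13,14, 17]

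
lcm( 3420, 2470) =44460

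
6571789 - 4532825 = 2038964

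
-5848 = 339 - 6187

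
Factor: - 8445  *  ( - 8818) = 74468010=2^1 * 3^1*5^1*563^1*4409^1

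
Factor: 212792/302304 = 2^( - 2)*3^( - 1 )*47^( - 1) * 397^1=397/564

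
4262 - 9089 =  - 4827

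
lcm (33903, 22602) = 67806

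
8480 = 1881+6599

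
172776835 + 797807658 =970584493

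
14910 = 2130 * 7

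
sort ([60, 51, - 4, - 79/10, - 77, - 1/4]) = [ - 77, - 79/10,-4, - 1/4,51,60 ] 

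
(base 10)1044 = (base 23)1M9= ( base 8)2024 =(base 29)170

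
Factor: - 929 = - 929^1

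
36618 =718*51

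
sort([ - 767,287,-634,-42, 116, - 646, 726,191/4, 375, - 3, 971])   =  [ - 767, - 646, - 634,-42, - 3,  191/4,116 , 287,  375,726 , 971]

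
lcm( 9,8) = 72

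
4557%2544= 2013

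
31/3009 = 31/3009 = 0.01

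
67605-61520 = 6085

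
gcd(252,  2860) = 4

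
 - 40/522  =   - 20/261= -0.08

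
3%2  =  1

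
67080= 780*86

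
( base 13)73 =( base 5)334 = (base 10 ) 94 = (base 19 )4i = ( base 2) 1011110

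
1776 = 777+999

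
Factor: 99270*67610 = 2^2*3^2 * 5^2*1103^1*6761^1 = 6711644700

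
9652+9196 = 18848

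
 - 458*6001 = -2748458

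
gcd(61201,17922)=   1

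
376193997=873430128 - 497236131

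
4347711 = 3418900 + 928811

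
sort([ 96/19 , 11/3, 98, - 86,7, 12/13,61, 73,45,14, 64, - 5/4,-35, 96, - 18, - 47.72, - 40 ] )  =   [ - 86, - 47.72, - 40, - 35, - 18, -5/4, 12/13 , 11/3 , 96/19, 7, 14, 45, 61, 64, 73 , 96, 98 ] 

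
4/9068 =1/2267 = 0.00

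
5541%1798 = 147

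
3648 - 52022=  - 48374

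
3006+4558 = 7564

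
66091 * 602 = 39786782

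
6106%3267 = 2839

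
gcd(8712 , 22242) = 66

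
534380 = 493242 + 41138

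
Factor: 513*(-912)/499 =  - 2^4*3^4 * 19^2*499^ (  -  1) = - 467856/499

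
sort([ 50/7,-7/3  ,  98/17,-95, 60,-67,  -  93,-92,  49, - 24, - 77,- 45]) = [ -95, - 93, - 92,- 77, - 67,-45 , - 24, - 7/3, 98/17, 50/7, 49,60] 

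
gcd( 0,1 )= 1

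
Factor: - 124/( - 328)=2^ ( - 1 )  *31^1*41^ ( - 1 ) = 31/82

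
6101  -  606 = 5495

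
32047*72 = 2307384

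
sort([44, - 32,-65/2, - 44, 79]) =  [ -44, - 65/2, - 32,  44, 79]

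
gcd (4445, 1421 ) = 7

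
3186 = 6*531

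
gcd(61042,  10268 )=2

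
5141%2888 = 2253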